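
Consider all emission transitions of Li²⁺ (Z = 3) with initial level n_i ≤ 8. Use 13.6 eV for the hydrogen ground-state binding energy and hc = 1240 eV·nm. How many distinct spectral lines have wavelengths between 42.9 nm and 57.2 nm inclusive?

5

Enumerate all n_i → n_f pairs with 1 ≤ n_f < n_i ≤ 8 and compute λ = 1240 / [13.6·9·(1/n_f² − 1/n_i²)].
Lines falling in [42.9, 57.2] nm: 8→2 (43.22 nm), 7→2 (44.12 nm), 6→2 (45.59 nm), 5→2 (48.24 nm), 4→2 (54.03 nm).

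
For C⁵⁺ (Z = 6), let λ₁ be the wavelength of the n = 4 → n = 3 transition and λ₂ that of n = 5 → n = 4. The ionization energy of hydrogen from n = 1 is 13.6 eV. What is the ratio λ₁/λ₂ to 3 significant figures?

0.463

λ ∝ 1/ΔE ∝ 1/(1/n_f² − 1/n_i²), and the Z² and hc factors cancel in the ratio.
λ₁/λ₂ = (1/4² − 1/5²)/(1/3² − 1/4²) = 0.02250/0.04861 = 0.463.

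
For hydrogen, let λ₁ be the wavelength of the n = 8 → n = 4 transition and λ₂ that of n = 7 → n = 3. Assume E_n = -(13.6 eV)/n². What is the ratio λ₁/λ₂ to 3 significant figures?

λ ∝ 1/ΔE ∝ 1/(1/n_f² − 1/n_i²), and the Z² and hc factors cancel in the ratio.
λ₁/λ₂ = (1/3² − 1/7²)/(1/4² − 1/8²) = 0.09070/0.04688 = 1.93.

1.93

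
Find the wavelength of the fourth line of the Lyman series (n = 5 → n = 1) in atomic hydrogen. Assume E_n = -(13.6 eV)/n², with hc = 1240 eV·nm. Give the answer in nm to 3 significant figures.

95.0 nm

The Lyman series terminates on n_f = 1; the fourth line has n_i = 1+4 = 5.
ΔE = 13.60 × (1/1² − 1/5²) = 13.06 eV.
λ = 1240 / 13.06 = 95.0 nm.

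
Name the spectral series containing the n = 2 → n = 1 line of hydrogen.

The series is set by the lower level: n_f = 1 is the Lyman series.

Lyman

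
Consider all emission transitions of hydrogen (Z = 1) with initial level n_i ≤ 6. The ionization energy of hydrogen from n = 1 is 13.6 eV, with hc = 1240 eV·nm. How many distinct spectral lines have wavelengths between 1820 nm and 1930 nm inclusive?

Enumerate all n_i → n_f pairs with 1 ≤ n_f < n_i ≤ 6 and compute λ = 1240 / [13.6·1·(1/n_f² − 1/n_i²)].
Lines falling in [1820, 1930] nm: 4→3 (1876 nm).

1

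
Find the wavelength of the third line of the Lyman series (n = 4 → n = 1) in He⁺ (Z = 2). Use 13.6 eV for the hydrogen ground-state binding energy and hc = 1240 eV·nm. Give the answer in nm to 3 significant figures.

The Lyman series terminates on n_f = 1; the third line has n_i = 1+3 = 4.
ΔE = 54.40 × (1/1² − 1/4²) = 51.00 eV.
λ = 1240 / 51.00 = 24.3 nm.

24.3 nm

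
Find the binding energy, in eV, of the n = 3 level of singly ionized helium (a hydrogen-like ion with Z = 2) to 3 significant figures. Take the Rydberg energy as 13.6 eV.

6.04 eV

E_n = −13.6 Z²/n² = −54.40/n² eV for Z = 2.
E_3 = −54.40/9 = −6.04 eV, so ionization (to E = 0) requires 6.04 eV.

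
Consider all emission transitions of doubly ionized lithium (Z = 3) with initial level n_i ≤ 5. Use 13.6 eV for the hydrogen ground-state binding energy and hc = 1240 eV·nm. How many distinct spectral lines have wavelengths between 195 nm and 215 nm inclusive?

1

Enumerate all n_i → n_f pairs with 1 ≤ n_f < n_i ≤ 5 and compute λ = 1240 / [13.6·9·(1/n_f² − 1/n_i²)].
Lines falling in [195, 215] nm: 4→3 (208.4 nm).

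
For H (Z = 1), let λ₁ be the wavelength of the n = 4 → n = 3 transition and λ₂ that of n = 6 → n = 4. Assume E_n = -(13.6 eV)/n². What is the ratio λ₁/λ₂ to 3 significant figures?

0.714

λ ∝ 1/ΔE ∝ 1/(1/n_f² − 1/n_i²), and the Z² and hc factors cancel in the ratio.
λ₁/λ₂ = (1/4² − 1/6²)/(1/3² − 1/4²) = 0.03472/0.04861 = 0.714.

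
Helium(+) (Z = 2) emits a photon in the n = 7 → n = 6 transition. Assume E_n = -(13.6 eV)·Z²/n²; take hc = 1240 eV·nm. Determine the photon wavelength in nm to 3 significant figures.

3090 nm

For Z = 2 the level energies scale as Z², so the effective Rydberg energy is 13.6 × 4 = 54.40 eV.
ΔE = 54.40 × (1/6² − 1/7²) = 54.40 × 0.007370 = 0.4009 eV.
λ = hc/ΔE = 1240 / 0.4009 = 3090 nm.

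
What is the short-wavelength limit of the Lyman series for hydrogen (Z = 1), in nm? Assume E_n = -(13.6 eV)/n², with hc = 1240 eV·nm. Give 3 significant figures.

91.2 nm

The Lyman series has lower level n_f = 1; the series limit corresponds to n_i → ∞.
ΔE_max = 13.6 × 1 / 1² = 13.60 eV.
λ_min = 1240 / 13.60 = 91.2 nm.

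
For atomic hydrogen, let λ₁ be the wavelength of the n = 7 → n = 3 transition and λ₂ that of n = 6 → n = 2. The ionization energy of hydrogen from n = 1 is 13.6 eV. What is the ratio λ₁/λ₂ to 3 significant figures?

2.45

λ ∝ 1/ΔE ∝ 1/(1/n_f² − 1/n_i²), and the Z² and hc factors cancel in the ratio.
λ₁/λ₂ = (1/2² − 1/6²)/(1/3² − 1/7²) = 0.2222/0.09070 = 2.45.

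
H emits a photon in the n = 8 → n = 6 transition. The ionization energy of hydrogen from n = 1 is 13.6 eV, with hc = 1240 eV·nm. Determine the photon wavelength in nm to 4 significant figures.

ΔE = 13.60 × (1/6² − 1/8²) = 13.60 × 0.01215 = 0.1653 eV.
λ = hc/ΔE = 1240 / 0.1653 = 7503 nm.

7503 nm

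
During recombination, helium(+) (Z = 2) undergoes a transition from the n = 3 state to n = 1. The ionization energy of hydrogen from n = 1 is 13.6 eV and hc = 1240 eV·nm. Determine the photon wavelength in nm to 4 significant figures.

For Z = 2 the level energies scale as Z², so the effective Rydberg energy is 13.6 × 4 = 54.40 eV.
ΔE = 54.40 × (1/1² − 1/3²) = 54.40 × 0.8889 = 48.36 eV.
λ = hc/ΔE = 1240 / 48.36 = 25.64 nm.

25.64 nm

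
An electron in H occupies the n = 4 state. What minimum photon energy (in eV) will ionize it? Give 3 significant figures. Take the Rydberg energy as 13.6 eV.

0.850 eV

E_4 = −13.60/16 = −0.850 eV, so ionization (to E = 0) requires 0.850 eV.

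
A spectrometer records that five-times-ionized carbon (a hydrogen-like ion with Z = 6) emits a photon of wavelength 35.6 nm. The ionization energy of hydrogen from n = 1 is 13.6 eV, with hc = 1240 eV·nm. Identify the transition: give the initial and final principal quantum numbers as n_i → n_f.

n_i = 5, n_f = 3

The photon energy is ΔE = hc/λ = 1240 / 35.6 = 34.83 eV.
With Z = 6, ΔE = 489.6 × (1/n_f² − 1/n_i²), so 1/n_f² − 1/n_i² = 0.07114.
Trying n_f = 3 gives 1/n_i² = 0.03997, i.e. n_i ≈ 5; this pair matches.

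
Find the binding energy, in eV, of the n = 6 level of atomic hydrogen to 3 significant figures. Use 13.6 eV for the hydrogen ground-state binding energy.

0.378 eV

E_6 = −13.60/36 = −0.378 eV, so ionization (to E = 0) requires 0.378 eV.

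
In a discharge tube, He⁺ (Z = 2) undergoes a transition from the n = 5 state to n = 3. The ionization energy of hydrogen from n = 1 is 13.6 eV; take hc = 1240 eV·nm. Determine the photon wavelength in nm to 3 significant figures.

321 nm

For Z = 2 the level energies scale as Z², so the effective Rydberg energy is 13.6 × 4 = 54.40 eV.
ΔE = 54.40 × (1/3² − 1/5²) = 54.40 × 0.07111 = 3.868 eV.
λ = hc/ΔE = 1240 / 3.868 = 321 nm.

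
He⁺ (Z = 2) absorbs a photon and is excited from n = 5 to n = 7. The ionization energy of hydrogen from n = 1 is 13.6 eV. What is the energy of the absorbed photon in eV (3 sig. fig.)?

The Bohr energies scale as Z², so for Z = 2: E_n = −54.40/n² eV.
E_7 = −54.40/49 = −1.110 eV and E_5 = −54.40/25 = −2.176 eV.
The photon energy is |E_7 − E_5| = 1.07 eV.

1.07 eV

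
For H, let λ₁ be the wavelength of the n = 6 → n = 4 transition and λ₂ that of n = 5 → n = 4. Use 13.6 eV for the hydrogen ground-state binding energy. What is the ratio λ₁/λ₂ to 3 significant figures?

λ ∝ 1/ΔE ∝ 1/(1/n_f² − 1/n_i²), and the Z² and hc factors cancel in the ratio.
λ₁/λ₂ = (1/4² − 1/5²)/(1/4² − 1/6²) = 0.02250/0.03472 = 0.648.

0.648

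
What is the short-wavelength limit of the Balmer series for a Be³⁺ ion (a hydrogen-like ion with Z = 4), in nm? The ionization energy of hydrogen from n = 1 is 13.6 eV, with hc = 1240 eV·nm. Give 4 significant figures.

The Balmer series has lower level n_f = 2; the series limit corresponds to n_i → ∞.
ΔE_max = 13.6 × 16 / 2² = 54.40 eV.
λ_min = 1240 / 54.40 = 22.79 nm.

22.79 nm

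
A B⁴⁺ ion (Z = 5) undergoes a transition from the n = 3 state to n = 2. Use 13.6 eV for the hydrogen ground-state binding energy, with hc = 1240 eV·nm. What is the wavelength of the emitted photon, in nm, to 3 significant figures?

26.3 nm

For Z = 5 the level energies scale as Z², so the effective Rydberg energy is 13.6 × 25 = 340.0 eV.
ΔE = 340.0 × (1/2² − 1/3²) = 340.0 × 0.1389 = 47.22 eV.
λ = hc/ΔE = 1240 / 47.22 = 26.3 nm.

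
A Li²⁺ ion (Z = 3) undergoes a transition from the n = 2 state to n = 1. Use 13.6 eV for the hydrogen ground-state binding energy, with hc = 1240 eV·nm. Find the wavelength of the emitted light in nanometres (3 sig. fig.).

For Z = 3 the level energies scale as Z², so the effective Rydberg energy is 13.6 × 9 = 122.4 eV.
ΔE = 122.4 × (1/1² − 1/2²) = 122.4 × 0.7500 = 91.80 eV.
λ = hc/ΔE = 1240 / 91.80 = 13.5 nm.

13.5 nm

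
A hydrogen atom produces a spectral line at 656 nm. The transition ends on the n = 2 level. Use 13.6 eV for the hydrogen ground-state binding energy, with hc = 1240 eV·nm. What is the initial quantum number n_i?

n_i = 3

The photon energy is ΔE = hc/λ = 1240 / 656 = 1.890 eV.
With Z = 1, ΔE = 13.60 × (1/n_f² − 1/n_i²), so 1/n_f² − 1/n_i² = 0.1390.
With n_f = 2: 1/n_i² = 1/4 − 0.1390 = 0.1110, so n_i ≈ 3.00.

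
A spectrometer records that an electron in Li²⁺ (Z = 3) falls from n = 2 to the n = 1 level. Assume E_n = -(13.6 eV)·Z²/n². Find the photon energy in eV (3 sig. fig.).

The Bohr energies scale as Z², so for Z = 3: E_n = −122.4/n² eV.
E_2 = −122.4/4 = −30.60 eV and E_1 = −122.4/1 = −122.4 eV.
The photon energy is |E_2 − E_1| = 91.8 eV.

91.8 eV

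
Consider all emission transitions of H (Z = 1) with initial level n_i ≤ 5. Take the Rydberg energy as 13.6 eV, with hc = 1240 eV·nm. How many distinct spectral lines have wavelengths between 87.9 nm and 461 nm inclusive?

5

Enumerate all n_i → n_f pairs with 1 ≤ n_f < n_i ≤ 5 and compute λ = 1240 / [13.6·1·(1/n_f² − 1/n_i²)].
Lines falling in [87.9, 461] nm: 5→1 (94.98 nm), 4→1 (97.25 nm), 3→1 (102.6 nm), 2→1 (121.6 nm), 5→2 (434.2 nm).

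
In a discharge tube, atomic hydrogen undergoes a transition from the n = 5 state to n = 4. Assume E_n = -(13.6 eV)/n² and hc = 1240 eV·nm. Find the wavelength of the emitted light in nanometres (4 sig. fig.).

ΔE = 13.60 × (1/4² − 1/5²) = 13.60 × 0.02250 = 0.3060 eV.
λ = hc/ΔE = 1240 / 0.3060 = 4052 nm.

4052 nm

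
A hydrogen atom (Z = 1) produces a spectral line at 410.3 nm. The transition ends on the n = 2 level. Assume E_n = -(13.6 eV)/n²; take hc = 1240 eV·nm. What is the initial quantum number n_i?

The photon energy is ΔE = hc/λ = 1240 / 410.3 = 3.022 eV.
With Z = 1, ΔE = 13.60 × (1/n_f² − 1/n_i²), so 1/n_f² − 1/n_i² = 0.2222.
With n_f = 2: 1/n_i² = 1/4 − 0.2222 = 0.02778, so n_i ≈ 6.00.

n_i = 6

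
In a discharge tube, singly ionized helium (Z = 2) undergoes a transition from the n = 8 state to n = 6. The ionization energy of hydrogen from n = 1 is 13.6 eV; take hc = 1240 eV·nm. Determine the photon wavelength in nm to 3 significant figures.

For Z = 2 the level energies scale as Z², so the effective Rydberg energy is 13.6 × 4 = 54.40 eV.
ΔE = 54.40 × (1/6² − 1/8²) = 54.40 × 0.01215 = 0.6611 eV.
λ = hc/ΔE = 1240 / 0.6611 = 1880 nm.

1880 nm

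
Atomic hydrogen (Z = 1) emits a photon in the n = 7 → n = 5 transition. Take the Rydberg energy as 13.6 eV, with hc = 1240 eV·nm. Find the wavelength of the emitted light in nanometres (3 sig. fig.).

4650 nm

ΔE = 13.60 × (1/5² − 1/7²) = 13.60 × 0.01959 = 0.2664 eV.
λ = hc/ΔE = 1240 / 0.2664 = 4650 nm.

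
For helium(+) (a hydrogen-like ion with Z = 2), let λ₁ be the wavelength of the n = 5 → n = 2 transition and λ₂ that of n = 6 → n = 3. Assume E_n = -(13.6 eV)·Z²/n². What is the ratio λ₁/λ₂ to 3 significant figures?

λ ∝ 1/ΔE ∝ 1/(1/n_f² − 1/n_i²), and the Z² and hc factors cancel in the ratio.
λ₁/λ₂ = (1/3² − 1/6²)/(1/2² − 1/5²) = 0.08333/0.2100 = 0.397.

0.397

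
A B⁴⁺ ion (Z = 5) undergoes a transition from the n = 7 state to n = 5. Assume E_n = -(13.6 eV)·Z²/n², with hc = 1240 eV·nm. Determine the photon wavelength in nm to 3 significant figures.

186 nm

For Z = 5 the level energies scale as Z², so the effective Rydberg energy is 13.6 × 25 = 340.0 eV.
ΔE = 340.0 × (1/5² − 1/7²) = 340.0 × 0.01959 = 6.661 eV.
λ = hc/ΔE = 1240 / 6.661 = 186 nm.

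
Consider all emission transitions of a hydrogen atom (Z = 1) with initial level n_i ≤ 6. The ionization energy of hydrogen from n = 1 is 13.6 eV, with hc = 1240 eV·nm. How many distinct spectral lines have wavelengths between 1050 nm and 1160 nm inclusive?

1

Enumerate all n_i → n_f pairs with 1 ≤ n_f < n_i ≤ 6 and compute λ = 1240 / [13.6·1·(1/n_f² − 1/n_i²)].
Lines falling in [1050, 1160] nm: 6→3 (1094 nm).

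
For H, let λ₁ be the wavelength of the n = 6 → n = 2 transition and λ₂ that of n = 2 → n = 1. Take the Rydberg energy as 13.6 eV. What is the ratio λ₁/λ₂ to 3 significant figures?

3.38

λ ∝ 1/ΔE ∝ 1/(1/n_f² − 1/n_i²), and the Z² and hc factors cancel in the ratio.
λ₁/λ₂ = (1/1² − 1/2²)/(1/2² − 1/6²) = 0.7500/0.2222 = 3.38.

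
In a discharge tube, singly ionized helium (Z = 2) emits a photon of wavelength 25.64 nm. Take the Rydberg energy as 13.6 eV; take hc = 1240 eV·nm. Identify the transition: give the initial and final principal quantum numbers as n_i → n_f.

n_i = 3, n_f = 1

The photon energy is ΔE = hc/λ = 1240 / 25.64 = 48.36 eV.
With Z = 2, ΔE = 54.40 × (1/n_f² − 1/n_i²), so 1/n_f² − 1/n_i² = 0.8890.
Trying n_f = 1 gives 1/n_i² = 0.1110, i.e. n_i ≈ 3; this pair matches.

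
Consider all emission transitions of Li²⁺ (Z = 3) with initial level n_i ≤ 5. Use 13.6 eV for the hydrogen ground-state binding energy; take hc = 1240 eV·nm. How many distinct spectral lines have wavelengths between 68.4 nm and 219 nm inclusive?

3

Enumerate all n_i → n_f pairs with 1 ≤ n_f < n_i ≤ 5 and compute λ = 1240 / [13.6·9·(1/n_f² − 1/n_i²)].
Lines falling in [68.4, 219] nm: 3→2 (72.94 nm), 5→3 (142.5 nm), 4→3 (208.4 nm).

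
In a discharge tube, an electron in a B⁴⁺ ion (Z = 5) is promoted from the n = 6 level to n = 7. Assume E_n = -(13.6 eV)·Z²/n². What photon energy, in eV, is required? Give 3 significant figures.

The Bohr energies scale as Z², so for Z = 5: E_n = −340.0/n² eV.
E_7 = −340.0/49 = −6.939 eV and E_6 = −340.0/36 = −9.444 eV.
The photon energy is |E_7 − E_6| = 2.51 eV.

2.51 eV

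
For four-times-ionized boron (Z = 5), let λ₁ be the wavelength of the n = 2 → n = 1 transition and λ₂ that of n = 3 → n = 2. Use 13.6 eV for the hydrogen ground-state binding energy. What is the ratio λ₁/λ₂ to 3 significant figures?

0.185

λ ∝ 1/ΔE ∝ 1/(1/n_f² − 1/n_i²), and the Z² and hc factors cancel in the ratio.
λ₁/λ₂ = (1/2² − 1/3²)/(1/1² − 1/2²) = 0.1389/0.7500 = 0.185.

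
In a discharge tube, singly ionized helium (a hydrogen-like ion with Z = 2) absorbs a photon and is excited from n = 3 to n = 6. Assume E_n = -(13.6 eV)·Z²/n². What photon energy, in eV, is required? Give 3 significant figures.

The Bohr energies scale as Z², so for Z = 2: E_n = −54.40/n² eV.
E_6 = −54.40/36 = −1.511 eV and E_3 = −54.40/9 = −6.044 eV.
The photon energy is |E_6 − E_3| = 4.53 eV.

4.53 eV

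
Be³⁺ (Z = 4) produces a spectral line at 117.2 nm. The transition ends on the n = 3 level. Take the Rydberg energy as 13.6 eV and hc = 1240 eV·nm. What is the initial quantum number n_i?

The photon energy is ΔE = hc/λ = 1240 / 117.2 = 10.58 eV.
With Z = 4, ΔE = 217.6 × (1/n_f² − 1/n_i²), so 1/n_f² − 1/n_i² = 0.04862.
With n_f = 3: 1/n_i² = 1/9 − 0.04862 = 0.06249, so n_i ≈ 4.00.

n_i = 4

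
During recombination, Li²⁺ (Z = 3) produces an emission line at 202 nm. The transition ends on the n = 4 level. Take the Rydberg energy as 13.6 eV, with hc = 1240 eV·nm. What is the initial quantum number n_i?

n_i = 9

The photon energy is ΔE = hc/λ = 1240 / 202 = 6.139 eV.
With Z = 3, ΔE = 122.4 × (1/n_f² − 1/n_i²), so 1/n_f² − 1/n_i² = 0.05015.
With n_f = 4: 1/n_i² = 1/16 − 0.05015 = 0.01235, so n_i ≈ 9.00.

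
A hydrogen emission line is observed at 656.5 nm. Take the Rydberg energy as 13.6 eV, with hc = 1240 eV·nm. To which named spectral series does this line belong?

ΔE = 1240/656.5 = 1.889 eV.
This matches 13.6 × (1/2² − 1/3²), so n_f = 2: the Balmer series.

Balmer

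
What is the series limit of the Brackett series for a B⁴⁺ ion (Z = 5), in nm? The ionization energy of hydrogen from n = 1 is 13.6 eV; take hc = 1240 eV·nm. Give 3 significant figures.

The Brackett series has lower level n_f = 4; the series limit corresponds to n_i → ∞.
ΔE_max = 13.6 × 25 / 4² = 21.25 eV.
λ_min = 1240 / 21.25 = 58.4 nm.

58.4 nm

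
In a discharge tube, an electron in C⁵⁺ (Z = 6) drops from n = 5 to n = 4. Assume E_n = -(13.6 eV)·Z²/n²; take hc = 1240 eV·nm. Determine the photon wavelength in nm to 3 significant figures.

For Z = 6 the level energies scale as Z², so the effective Rydberg energy is 13.6 × 36 = 489.6 eV.
ΔE = 489.6 × (1/4² − 1/5²) = 489.6 × 0.02250 = 11.02 eV.
λ = hc/ΔE = 1240 / 11.02 = 113 nm.

113 nm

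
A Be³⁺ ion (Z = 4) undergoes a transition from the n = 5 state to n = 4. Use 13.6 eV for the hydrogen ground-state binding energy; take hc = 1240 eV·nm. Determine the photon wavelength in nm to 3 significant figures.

253 nm

For Z = 4 the level energies scale as Z², so the effective Rydberg energy is 13.6 × 16 = 217.6 eV.
ΔE = 217.6 × (1/4² − 1/5²) = 217.6 × 0.02250 = 4.896 eV.
λ = hc/ΔE = 1240 / 4.896 = 253 nm.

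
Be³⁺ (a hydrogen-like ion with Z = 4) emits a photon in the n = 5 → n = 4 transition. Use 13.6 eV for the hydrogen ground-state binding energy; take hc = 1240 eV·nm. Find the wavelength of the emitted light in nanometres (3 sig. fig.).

253 nm

For Z = 4 the level energies scale as Z², so the effective Rydberg energy is 13.6 × 16 = 217.6 eV.
ΔE = 217.6 × (1/4² − 1/5²) = 217.6 × 0.02250 = 4.896 eV.
λ = hc/ΔE = 1240 / 4.896 = 253 nm.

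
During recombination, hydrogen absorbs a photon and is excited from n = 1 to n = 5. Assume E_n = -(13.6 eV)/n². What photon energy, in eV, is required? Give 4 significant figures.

E_5 = −13.60/25 = −0.5440 eV and E_1 = −13.60/1 = −13.60 eV.
The photon energy is |E_5 − E_1| = 13.06 eV.

13.06 eV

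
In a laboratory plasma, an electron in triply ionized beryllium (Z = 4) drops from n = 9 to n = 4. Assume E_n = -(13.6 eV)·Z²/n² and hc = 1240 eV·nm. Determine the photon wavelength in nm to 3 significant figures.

For Z = 4 the level energies scale as Z², so the effective Rydberg energy is 13.6 × 16 = 217.6 eV.
ΔE = 217.6 × (1/4² − 1/9²) = 217.6 × 0.05015 = 10.91 eV.
λ = hc/ΔE = 1240 / 10.91 = 114 nm.

114 nm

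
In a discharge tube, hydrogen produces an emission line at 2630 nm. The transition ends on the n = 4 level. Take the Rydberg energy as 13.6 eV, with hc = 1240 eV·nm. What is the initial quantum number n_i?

n_i = 6

The photon energy is ΔE = hc/λ = 1240 / 2630 = 0.4715 eV.
With Z = 1, ΔE = 13.60 × (1/n_f² − 1/n_i²), so 1/n_f² − 1/n_i² = 0.03467.
With n_f = 4: 1/n_i² = 1/16 − 0.03467 = 0.02783, so n_i ≈ 5.99.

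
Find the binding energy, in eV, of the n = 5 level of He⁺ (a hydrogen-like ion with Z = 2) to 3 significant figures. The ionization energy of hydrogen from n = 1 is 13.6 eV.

E_n = −13.6 Z²/n² = −54.40/n² eV for Z = 2.
E_5 = −54.40/25 = −2.18 eV, so ionization (to E = 0) requires 2.18 eV.

2.18 eV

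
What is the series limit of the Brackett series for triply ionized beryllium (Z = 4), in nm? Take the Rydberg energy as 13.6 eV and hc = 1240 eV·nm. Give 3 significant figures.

91.2 nm

The Brackett series has lower level n_f = 4; the series limit corresponds to n_i → ∞.
ΔE_max = 13.6 × 16 / 4² = 13.60 eV.
λ_min = 1240 / 13.60 = 91.2 nm.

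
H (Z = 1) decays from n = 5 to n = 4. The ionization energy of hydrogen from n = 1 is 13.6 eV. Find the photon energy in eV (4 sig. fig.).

0.3060 eV

E_5 = −13.60/25 = −0.5440 eV and E_4 = −13.60/16 = −0.8500 eV.
The photon energy is |E_5 − E_4| = 0.3060 eV.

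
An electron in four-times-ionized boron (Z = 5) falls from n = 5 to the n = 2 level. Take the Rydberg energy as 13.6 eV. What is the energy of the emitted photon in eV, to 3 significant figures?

The Bohr energies scale as Z², so for Z = 5: E_n = −340.0/n² eV.
E_5 = −340.0/25 = −13.60 eV and E_2 = −340.0/4 = −85.00 eV.
The photon energy is |E_5 − E_2| = 71.4 eV.

71.4 eV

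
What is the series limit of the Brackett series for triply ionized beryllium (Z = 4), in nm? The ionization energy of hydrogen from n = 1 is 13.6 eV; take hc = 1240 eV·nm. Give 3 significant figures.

The Brackett series has lower level n_f = 4; the series limit corresponds to n_i → ∞.
ΔE_max = 13.6 × 16 / 4² = 13.60 eV.
λ_min = 1240 / 13.60 = 91.2 nm.

91.2 nm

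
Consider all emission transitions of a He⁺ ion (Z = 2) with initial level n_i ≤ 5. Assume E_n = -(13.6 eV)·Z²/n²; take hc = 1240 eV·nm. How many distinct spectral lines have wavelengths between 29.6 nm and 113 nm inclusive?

2

Enumerate all n_i → n_f pairs with 1 ≤ n_f < n_i ≤ 5 and compute λ = 1240 / [13.6·4·(1/n_f² − 1/n_i²)].
Lines falling in [29.6, 113] nm: 2→1 (30.39 nm), 5→2 (108.5 nm).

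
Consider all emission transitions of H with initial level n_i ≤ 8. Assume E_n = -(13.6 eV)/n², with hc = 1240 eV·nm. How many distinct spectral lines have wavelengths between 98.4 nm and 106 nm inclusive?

1

Enumerate all n_i → n_f pairs with 1 ≤ n_f < n_i ≤ 8 and compute λ = 1240 / [13.6·1·(1/n_f² − 1/n_i²)].
Lines falling in [98.4, 106] nm: 3→1 (102.6 nm).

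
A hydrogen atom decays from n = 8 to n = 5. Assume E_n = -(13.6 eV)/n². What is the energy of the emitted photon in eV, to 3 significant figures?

E_8 = −13.60/64 = −0.2125 eV and E_5 = −13.60/25 = −0.5440 eV.
The photon energy is |E_8 − E_5| = 0.332 eV.

0.332 eV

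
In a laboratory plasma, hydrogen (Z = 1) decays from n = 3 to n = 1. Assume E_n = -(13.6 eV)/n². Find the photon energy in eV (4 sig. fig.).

12.09 eV

E_3 = −13.60/9 = −1.511 eV and E_1 = −13.60/1 = −13.60 eV.
The photon energy is |E_3 − E_1| = 12.09 eV.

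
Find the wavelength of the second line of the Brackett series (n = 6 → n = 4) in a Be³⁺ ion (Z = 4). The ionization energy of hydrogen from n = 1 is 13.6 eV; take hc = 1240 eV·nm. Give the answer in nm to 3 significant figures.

164 nm

The Brackett series terminates on n_f = 4; the second line has n_i = 4+2 = 6.
ΔE = 217.6 × (1/4² − 1/6²) = 7.556 eV.
λ = 1240 / 7.556 = 164 nm.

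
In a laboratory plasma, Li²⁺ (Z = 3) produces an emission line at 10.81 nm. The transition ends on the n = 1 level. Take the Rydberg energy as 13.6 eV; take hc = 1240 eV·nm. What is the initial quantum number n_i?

The photon energy is ΔE = hc/λ = 1240 / 10.81 = 114.7 eV.
With Z = 3, ΔE = 122.4 × (1/n_f² − 1/n_i²), so 1/n_f² − 1/n_i² = 0.9372.
With n_f = 1: 1/n_i² = 1/1 − 0.9372 = 0.06284, so n_i ≈ 3.99.

n_i = 4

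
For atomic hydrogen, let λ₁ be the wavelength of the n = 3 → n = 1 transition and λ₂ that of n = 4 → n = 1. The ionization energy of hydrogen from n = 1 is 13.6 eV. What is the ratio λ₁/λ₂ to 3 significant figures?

1.05

λ ∝ 1/ΔE ∝ 1/(1/n_f² − 1/n_i²), and the Z² and hc factors cancel in the ratio.
λ₁/λ₂ = (1/1² − 1/4²)/(1/1² − 1/3²) = 0.9375/0.8889 = 1.05.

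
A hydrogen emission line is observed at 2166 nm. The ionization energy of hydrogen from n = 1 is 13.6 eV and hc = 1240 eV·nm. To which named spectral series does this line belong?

Brackett

ΔE = 1240/2166 = 0.5725 eV.
This matches 13.6 × (1/4² − 1/7²), so n_f = 4: the Brackett series.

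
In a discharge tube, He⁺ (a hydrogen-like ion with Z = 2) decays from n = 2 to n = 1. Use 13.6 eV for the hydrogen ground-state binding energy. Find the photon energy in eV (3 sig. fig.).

The Bohr energies scale as Z², so for Z = 2: E_n = −54.40/n² eV.
E_2 = −54.40/4 = −13.60 eV and E_1 = −54.40/1 = −54.40 eV.
The photon energy is |E_2 − E_1| = 40.8 eV.

40.8 eV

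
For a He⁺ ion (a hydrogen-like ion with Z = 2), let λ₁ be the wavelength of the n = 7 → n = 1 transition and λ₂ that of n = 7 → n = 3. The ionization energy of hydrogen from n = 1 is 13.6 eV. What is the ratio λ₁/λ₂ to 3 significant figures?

0.0926

λ ∝ 1/ΔE ∝ 1/(1/n_f² − 1/n_i²), and the Z² and hc factors cancel in the ratio.
λ₁/λ₂ = (1/3² − 1/7²)/(1/1² − 1/7²) = 0.09070/0.9796 = 0.0926.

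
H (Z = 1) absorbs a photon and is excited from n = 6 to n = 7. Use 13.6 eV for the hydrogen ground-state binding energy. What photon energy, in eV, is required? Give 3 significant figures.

0.100 eV

E_7 = −13.60/49 = −0.2776 eV and E_6 = −13.60/36 = −0.3778 eV.
The photon energy is |E_7 − E_6| = 0.100 eV.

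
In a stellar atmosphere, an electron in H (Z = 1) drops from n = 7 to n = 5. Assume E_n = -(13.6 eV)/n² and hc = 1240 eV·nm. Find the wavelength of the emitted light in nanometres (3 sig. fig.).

4650 nm

ΔE = 13.60 × (1/5² − 1/7²) = 13.60 × 0.01959 = 0.2664 eV.
λ = hc/ΔE = 1240 / 0.2664 = 4650 nm.
This line belongs to the Pfund series.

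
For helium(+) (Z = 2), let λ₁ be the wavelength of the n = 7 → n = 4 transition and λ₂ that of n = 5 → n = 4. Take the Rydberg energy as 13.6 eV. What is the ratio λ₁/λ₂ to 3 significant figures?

0.535

λ ∝ 1/ΔE ∝ 1/(1/n_f² − 1/n_i²), and the Z² and hc factors cancel in the ratio.
λ₁/λ₂ = (1/4² − 1/5²)/(1/4² − 1/7²) = 0.02250/0.04209 = 0.535.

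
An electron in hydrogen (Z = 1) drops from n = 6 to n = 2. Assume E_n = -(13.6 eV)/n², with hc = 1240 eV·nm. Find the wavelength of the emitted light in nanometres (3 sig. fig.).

410 nm

ΔE = 13.60 × (1/2² − 1/6²) = 13.60 × 0.2222 = 3.022 eV.
λ = hc/ΔE = 1240 / 3.022 = 410 nm.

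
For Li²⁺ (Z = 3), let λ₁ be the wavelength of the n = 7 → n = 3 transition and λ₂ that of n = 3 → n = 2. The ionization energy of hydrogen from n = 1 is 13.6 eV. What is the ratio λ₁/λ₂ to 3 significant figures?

λ ∝ 1/ΔE ∝ 1/(1/n_f² − 1/n_i²), and the Z² and hc factors cancel in the ratio.
λ₁/λ₂ = (1/2² − 1/3²)/(1/3² − 1/7²) = 0.1389/0.09070 = 1.53.

1.53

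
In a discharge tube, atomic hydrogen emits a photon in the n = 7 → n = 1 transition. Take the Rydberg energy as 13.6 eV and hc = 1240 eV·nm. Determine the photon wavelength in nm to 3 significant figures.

ΔE = 13.60 × (1/1² − 1/7²) = 13.60 × 0.9796 = 13.32 eV.
λ = hc/ΔE = 1240 / 13.32 = 93.1 nm.
This line belongs to the Lyman series.

93.1 nm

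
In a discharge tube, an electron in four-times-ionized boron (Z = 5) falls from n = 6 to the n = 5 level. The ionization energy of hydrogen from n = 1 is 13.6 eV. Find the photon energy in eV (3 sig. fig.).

4.16 eV

The Bohr energies scale as Z², so for Z = 5: E_n = −340.0/n² eV.
E_6 = −340.0/36 = −9.444 eV and E_5 = −340.0/25 = −13.60 eV.
The photon energy is |E_6 − E_5| = 4.16 eV.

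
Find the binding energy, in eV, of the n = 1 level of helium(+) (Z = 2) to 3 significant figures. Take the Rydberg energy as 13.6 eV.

54.4 eV

E_n = −13.6 Z²/n² = −54.40/n² eV for Z = 2.
E_1 = −54.40/1 = −54.4 eV, so ionization (to E = 0) requires 54.4 eV.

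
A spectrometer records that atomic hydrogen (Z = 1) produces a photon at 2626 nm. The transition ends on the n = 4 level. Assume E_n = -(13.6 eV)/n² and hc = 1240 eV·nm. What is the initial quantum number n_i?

The photon energy is ΔE = hc/λ = 1240 / 2626 = 0.4722 eV.
With Z = 1, ΔE = 13.60 × (1/n_f² − 1/n_i²), so 1/n_f² − 1/n_i² = 0.03472.
With n_f = 4: 1/n_i² = 1/16 − 0.03472 = 0.02778, so n_i ≈ 6.00.

n_i = 6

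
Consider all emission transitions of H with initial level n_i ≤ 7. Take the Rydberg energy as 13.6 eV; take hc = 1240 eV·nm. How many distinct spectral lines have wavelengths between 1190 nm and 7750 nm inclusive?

Enumerate all n_i → n_f pairs with 1 ≤ n_f < n_i ≤ 7 and compute λ = 1240 / [13.6·1·(1/n_f² − 1/n_i²)].
Lines falling in [1190, 7750] nm: 5→3 (1282 nm), 4→3 (1876 nm), 7→4 (2166 nm), 6→4 (2626 nm), 5→4 (4052 nm), 7→5 (4654 nm), 6→5 (7460 nm).

7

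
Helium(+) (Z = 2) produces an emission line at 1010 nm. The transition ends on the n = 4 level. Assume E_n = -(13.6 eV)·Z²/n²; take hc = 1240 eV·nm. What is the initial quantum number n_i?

n_i = 5

The photon energy is ΔE = hc/λ = 1240 / 1010 = 1.228 eV.
With Z = 2, ΔE = 54.40 × (1/n_f² − 1/n_i²), so 1/n_f² − 1/n_i² = 0.02257.
With n_f = 4: 1/n_i² = 1/16 − 0.02257 = 0.03993, so n_i ≈ 5.00.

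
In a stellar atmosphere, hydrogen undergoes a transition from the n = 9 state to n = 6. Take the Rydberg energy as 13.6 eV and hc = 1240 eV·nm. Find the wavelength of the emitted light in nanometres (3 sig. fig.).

ΔE = 13.60 × (1/6² − 1/9²) = 13.60 × 0.01543 = 0.2099 eV.
λ = hc/ΔE = 1240 / 0.2099 = 5910 nm.

5910 nm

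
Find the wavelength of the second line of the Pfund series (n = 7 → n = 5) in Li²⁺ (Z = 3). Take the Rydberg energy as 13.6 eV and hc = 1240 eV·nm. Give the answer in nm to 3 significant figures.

517 nm

The Pfund series terminates on n_f = 5; the second line has n_i = 5+2 = 7.
ΔE = 122.4 × (1/5² − 1/7²) = 2.398 eV.
λ = 1240 / 2.398 = 517 nm.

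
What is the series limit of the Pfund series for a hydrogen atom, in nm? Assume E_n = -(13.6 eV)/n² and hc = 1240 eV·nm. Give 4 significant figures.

2279 nm

The Pfund series has lower level n_f = 5; the series limit corresponds to n_i → ∞.
ΔE_max = 13.6 × 1 / 5² = 0.5440 eV.
λ_min = 1240 / 0.5440 = 2279 nm.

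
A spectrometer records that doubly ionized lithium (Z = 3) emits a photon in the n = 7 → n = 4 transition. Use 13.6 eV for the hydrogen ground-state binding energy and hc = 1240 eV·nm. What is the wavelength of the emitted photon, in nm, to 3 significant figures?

For Z = 3 the level energies scale as Z², so the effective Rydberg energy is 13.6 × 9 = 122.4 eV.
ΔE = 122.4 × (1/4² − 1/7²) = 122.4 × 0.04209 = 5.152 eV.
λ = hc/ΔE = 1240 / 5.152 = 241 nm.

241 nm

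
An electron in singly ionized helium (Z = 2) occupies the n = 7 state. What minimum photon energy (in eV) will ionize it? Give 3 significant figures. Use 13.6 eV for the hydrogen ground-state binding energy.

E_n = −13.6 Z²/n² = −54.40/n² eV for Z = 2.
E_7 = −54.40/49 = −1.11 eV, so ionization (to E = 0) requires 1.11 eV.

1.11 eV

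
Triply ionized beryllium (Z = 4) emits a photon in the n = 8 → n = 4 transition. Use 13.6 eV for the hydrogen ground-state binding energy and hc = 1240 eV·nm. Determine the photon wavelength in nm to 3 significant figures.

For Z = 4 the level energies scale as Z², so the effective Rydberg energy is 13.6 × 16 = 217.6 eV.
ΔE = 217.6 × (1/4² − 1/8²) = 217.6 × 0.04688 = 10.20 eV.
λ = hc/ΔE = 1240 / 10.20 = 122 nm.

122 nm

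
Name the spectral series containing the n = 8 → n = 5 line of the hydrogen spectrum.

The series is set by the lower level: n_f = 5 is the Pfund series.

Pfund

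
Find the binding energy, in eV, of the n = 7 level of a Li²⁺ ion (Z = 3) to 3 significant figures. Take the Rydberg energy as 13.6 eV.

2.50 eV

E_n = −13.6 Z²/n² = −122.4/n² eV for Z = 3.
E_7 = −122.4/49 = −2.50 eV, so ionization (to E = 0) requires 2.50 eV.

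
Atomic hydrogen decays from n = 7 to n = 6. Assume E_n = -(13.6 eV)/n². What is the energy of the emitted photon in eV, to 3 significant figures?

E_7 = −13.60/49 = −0.2776 eV and E_6 = −13.60/36 = −0.3778 eV.
The photon energy is |E_7 − E_6| = 0.100 eV.

0.100 eV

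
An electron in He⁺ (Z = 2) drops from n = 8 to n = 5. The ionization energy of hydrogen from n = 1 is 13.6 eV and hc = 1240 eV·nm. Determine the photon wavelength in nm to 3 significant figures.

935 nm

For Z = 2 the level energies scale as Z², so the effective Rydberg energy is 13.6 × 4 = 54.40 eV.
ΔE = 54.40 × (1/5² − 1/8²) = 54.40 × 0.02438 = 1.326 eV.
λ = hc/ΔE = 1240 / 1.326 = 935 nm.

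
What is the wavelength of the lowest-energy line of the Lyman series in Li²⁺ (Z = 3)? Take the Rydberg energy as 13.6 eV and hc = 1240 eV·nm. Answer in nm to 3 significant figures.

13.5 nm

The Lyman series terminates on n_f = 1; the first line has n_i = 1+1 = 2.
ΔE = 122.4 × (1/1² − 1/2²) = 91.80 eV.
λ = 1240 / 91.80 = 13.5 nm.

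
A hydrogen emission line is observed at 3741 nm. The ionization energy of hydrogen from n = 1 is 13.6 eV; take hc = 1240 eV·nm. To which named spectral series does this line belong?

Pfund

ΔE = 1240/3741 = 0.3315 eV.
This matches 13.6 × (1/5² − 1/8²), so n_f = 5: the Pfund series.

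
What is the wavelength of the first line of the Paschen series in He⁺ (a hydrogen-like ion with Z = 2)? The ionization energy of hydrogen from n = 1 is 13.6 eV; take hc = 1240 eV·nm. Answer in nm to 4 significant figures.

The Paschen series terminates on n_f = 3; the first line has n_i = 3+1 = 4.
ΔE = 54.40 × (1/3² − 1/4²) = 2.644 eV.
λ = 1240 / 2.644 = 468.9 nm.

468.9 nm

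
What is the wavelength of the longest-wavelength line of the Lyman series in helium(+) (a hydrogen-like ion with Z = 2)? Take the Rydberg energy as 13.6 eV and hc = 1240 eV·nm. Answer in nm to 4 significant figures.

The Lyman series terminates on n_f = 1; the first line has n_i = 1+1 = 2.
ΔE = 54.40 × (1/1² − 1/2²) = 40.80 eV.
λ = 1240 / 40.80 = 30.39 nm.

30.39 nm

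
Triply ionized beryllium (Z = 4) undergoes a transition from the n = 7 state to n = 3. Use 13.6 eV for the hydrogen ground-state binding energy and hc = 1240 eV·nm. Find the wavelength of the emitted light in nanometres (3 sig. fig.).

62.8 nm

For Z = 4 the level energies scale as Z², so the effective Rydberg energy is 13.6 × 16 = 217.6 eV.
ΔE = 217.6 × (1/3² − 1/7²) = 217.6 × 0.09070 = 19.74 eV.
λ = hc/ΔE = 1240 / 19.74 = 62.8 nm.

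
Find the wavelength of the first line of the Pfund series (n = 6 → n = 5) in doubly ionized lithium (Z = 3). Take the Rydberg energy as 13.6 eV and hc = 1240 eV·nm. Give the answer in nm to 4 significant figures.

The Pfund series terminates on n_f = 5; the first line has n_i = 5+1 = 6.
ΔE = 122.4 × (1/5² − 1/6²) = 1.496 eV.
λ = 1240 / 1.496 = 828.9 nm.

828.9 nm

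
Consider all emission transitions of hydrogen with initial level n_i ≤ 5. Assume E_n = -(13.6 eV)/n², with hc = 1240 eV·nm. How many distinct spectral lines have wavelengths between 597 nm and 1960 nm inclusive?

Enumerate all n_i → n_f pairs with 1 ≤ n_f < n_i ≤ 5 and compute λ = 1240 / [13.6·1·(1/n_f² − 1/n_i²)].
Lines falling in [597, 1960] nm: 3→2 (656.5 nm), 5→3 (1282 nm), 4→3 (1876 nm).

3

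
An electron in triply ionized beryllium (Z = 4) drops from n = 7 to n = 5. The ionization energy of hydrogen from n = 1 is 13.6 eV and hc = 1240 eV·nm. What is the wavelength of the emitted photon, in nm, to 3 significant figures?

For Z = 4 the level energies scale as Z², so the effective Rydberg energy is 13.6 × 16 = 217.6 eV.
ΔE = 217.6 × (1/5² − 1/7²) = 217.6 × 0.01959 = 4.263 eV.
λ = hc/ΔE = 1240 / 4.263 = 291 nm.

291 nm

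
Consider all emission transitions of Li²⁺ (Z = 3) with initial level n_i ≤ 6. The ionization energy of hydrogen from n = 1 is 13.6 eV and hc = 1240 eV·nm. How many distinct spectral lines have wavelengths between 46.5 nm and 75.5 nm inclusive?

Enumerate all n_i → n_f pairs with 1 ≤ n_f < n_i ≤ 6 and compute λ = 1240 / [13.6·9·(1/n_f² − 1/n_i²)].
Lines falling in [46.5, 75.5] nm: 5→2 (48.24 nm), 4→2 (54.03 nm), 3→2 (72.94 nm).

3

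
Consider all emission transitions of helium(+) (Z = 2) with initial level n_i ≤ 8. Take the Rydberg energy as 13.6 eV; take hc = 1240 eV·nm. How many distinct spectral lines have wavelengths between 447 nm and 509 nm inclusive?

2

Enumerate all n_i → n_f pairs with 1 ≤ n_f < n_i ≤ 8 and compute λ = 1240 / [13.6·4·(1/n_f² − 1/n_i²)].
Lines falling in [447, 509] nm: 4→3 (468.9 nm), 8→4 (486.3 nm).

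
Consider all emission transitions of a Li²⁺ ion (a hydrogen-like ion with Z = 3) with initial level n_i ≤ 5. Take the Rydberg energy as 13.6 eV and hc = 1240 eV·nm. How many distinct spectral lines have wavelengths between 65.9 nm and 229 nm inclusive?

3

Enumerate all n_i → n_f pairs with 1 ≤ n_f < n_i ≤ 5 and compute λ = 1240 / [13.6·9·(1/n_f² − 1/n_i²)].
Lines falling in [65.9, 229] nm: 3→2 (72.94 nm), 5→3 (142.5 nm), 4→3 (208.4 nm).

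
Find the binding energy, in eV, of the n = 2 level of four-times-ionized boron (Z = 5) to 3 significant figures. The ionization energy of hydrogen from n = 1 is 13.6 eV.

E_n = −13.6 Z²/n² = −340.0/n² eV for Z = 5.
E_2 = −340.0/4 = −85.0 eV, so ionization (to E = 0) requires 85.0 eV.

85.0 eV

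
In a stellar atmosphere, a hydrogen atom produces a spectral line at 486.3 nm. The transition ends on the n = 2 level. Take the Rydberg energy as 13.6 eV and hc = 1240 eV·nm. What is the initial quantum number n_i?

n_i = 4

The photon energy is ΔE = hc/λ = 1240 / 486.3 = 2.550 eV.
With Z = 1, ΔE = 13.60 × (1/n_f² − 1/n_i²), so 1/n_f² − 1/n_i² = 0.1875.
With n_f = 2: 1/n_i² = 1/4 − 0.1875 = 0.06251, so n_i ≈ 4.00.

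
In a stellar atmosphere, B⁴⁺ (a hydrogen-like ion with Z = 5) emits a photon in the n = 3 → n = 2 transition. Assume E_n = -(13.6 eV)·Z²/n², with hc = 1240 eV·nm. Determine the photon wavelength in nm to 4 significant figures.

For Z = 5 the level energies scale as Z², so the effective Rydberg energy is 13.6 × 25 = 340.0 eV.
ΔE = 340.0 × (1/2² − 1/3²) = 340.0 × 0.1389 = 47.22 eV.
λ = hc/ΔE = 1240 / 47.22 = 26.26 nm.

26.26 nm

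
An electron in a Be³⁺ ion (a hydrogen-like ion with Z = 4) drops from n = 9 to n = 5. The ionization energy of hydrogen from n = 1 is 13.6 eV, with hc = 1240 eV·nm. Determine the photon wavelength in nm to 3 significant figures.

For Z = 4 the level energies scale as Z², so the effective Rydberg energy is 13.6 × 16 = 217.6 eV.
ΔE = 217.6 × (1/5² − 1/9²) = 217.6 × 0.02765 = 6.018 eV.
λ = hc/ΔE = 1240 / 6.018 = 206 nm.

206 nm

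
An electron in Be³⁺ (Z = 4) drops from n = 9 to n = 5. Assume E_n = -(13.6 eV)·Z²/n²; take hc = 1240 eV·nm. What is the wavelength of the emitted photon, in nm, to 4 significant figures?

For Z = 4 the level energies scale as Z², so the effective Rydberg energy is 13.6 × 16 = 217.6 eV.
ΔE = 217.6 × (1/5² − 1/9²) = 217.6 × 0.02765 = 6.018 eV.
λ = hc/ΔE = 1240 / 6.018 = 206.1 nm.

206.1 nm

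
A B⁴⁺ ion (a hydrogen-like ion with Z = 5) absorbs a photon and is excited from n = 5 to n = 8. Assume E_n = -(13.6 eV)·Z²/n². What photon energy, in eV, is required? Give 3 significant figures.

The Bohr energies scale as Z², so for Z = 5: E_n = −340.0/n² eV.
E_8 = −340.0/64 = −5.313 eV and E_5 = −340.0/25 = −13.60 eV.
The photon energy is |E_8 − E_5| = 8.29 eV.

8.29 eV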